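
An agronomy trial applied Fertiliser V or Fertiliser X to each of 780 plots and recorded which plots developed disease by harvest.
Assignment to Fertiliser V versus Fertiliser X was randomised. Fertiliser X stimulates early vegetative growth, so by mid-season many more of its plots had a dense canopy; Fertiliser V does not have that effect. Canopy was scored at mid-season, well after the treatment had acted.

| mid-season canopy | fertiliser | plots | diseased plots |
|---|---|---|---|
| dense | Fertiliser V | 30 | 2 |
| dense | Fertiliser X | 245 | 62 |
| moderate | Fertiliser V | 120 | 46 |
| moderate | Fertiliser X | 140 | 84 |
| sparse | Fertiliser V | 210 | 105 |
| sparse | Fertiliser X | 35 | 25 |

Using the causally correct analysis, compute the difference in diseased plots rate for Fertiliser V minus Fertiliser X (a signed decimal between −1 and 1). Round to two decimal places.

The distribution of mid-season canopy is itself part of what the fertiliser does — it is an intermediate outcome. Holding it fixed would remove that part of the effect; the total effect is the pooled difference.
The causal difference is the pooled difference: 0.425 − 0.407 = +0.018.

+0.02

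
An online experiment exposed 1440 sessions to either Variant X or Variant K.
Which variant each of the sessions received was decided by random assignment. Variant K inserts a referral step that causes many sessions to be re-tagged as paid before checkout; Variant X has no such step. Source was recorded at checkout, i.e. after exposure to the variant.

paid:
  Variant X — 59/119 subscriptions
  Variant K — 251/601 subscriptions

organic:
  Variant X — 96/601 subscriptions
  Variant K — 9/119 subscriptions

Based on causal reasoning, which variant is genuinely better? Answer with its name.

Traffic source lies on the pathway variant → traffic source → outcome, so adjusting for it blocks the indirect effect. For the total causal effect of variant, use the unadjusted pooled rates.
Pooled: Variant X 21.5% vs Variant K 36.1%; Variant K is higher overall.

Variant K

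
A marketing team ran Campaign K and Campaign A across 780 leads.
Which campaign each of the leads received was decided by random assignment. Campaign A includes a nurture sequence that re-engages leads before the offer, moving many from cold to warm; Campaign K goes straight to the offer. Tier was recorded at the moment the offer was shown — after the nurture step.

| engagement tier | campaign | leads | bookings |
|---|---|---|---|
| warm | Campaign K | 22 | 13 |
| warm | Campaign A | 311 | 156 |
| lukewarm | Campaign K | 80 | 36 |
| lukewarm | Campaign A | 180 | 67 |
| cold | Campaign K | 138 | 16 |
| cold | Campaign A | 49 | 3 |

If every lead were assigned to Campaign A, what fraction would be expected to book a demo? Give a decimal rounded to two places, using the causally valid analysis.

0.42

Engagement tier is recorded after the campaign and is itself shifted by it — it sits on the causal path from campaign to outcome. Conditioning on a mediator would strip out part of the effect we want; the pooled comparison gives the total causal effect.
So P(outcome | do(Campaign A)) is just the pooled rate for Campaign A: 226/540 = 0.419.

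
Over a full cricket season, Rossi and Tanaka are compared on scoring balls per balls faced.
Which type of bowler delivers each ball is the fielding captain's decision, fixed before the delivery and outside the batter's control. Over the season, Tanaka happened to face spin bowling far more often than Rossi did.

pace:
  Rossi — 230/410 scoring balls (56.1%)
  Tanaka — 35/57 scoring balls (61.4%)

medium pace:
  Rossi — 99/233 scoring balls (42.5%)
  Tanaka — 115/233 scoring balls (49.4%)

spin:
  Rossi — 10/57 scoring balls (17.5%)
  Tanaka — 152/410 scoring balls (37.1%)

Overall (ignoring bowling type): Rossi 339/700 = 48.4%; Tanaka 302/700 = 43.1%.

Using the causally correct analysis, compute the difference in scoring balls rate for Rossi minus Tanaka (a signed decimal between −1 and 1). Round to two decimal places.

Within every bowling type level Tanaka has the higher rate, yet pooled Rossi does — Simpson's reversal.
Here bowling type is a common cause — it drives both which player a case falls under and the outcome. The crude comparison mixes populations; the stratum-specific rates are the causally relevant ones.
Adjusting over the population distribution of bowling type: 0.334·(0.561−0.614) + 0.333·(0.425−0.494) + 0.334·(0.175−0.371) = -0.106.

-0.11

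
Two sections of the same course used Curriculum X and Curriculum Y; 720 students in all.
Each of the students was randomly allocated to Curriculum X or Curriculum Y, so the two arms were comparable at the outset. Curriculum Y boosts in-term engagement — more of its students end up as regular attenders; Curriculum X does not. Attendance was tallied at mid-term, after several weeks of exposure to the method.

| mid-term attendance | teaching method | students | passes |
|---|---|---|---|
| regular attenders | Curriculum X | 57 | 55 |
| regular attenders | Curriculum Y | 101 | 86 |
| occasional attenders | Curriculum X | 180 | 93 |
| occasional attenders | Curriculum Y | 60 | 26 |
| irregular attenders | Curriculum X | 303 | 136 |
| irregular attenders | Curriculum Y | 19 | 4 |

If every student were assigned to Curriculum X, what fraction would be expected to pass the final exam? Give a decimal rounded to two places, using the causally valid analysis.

0.53

The distribution of mid-term attendance is itself part of what the teaching method does — it is an intermediate outcome. Holding it fixed would remove that part of the effect; the total effect is the pooled difference.
So P(outcome | do(Curriculum X)) is just the pooled rate for Curriculum X: 284/540 = 0.526.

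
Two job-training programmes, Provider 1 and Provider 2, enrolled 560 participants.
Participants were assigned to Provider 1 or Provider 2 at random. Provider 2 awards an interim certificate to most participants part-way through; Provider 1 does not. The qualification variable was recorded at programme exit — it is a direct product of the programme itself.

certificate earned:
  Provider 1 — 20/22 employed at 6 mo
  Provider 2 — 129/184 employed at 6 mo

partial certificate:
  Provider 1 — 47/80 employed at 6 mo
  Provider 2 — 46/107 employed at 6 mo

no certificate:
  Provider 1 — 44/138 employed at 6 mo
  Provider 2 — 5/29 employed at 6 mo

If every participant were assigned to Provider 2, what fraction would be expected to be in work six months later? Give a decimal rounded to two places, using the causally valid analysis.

0.56

Stratifying would compare programmes among participants the programmes themselves sorted into qualification attained during the programme groups — a form of selection on an intermediate. The unconditioned pooled rates give the total causal effect.
So P(outcome | do(Provider 2)) is just the pooled rate for Provider 2: 180/320 = 0.562.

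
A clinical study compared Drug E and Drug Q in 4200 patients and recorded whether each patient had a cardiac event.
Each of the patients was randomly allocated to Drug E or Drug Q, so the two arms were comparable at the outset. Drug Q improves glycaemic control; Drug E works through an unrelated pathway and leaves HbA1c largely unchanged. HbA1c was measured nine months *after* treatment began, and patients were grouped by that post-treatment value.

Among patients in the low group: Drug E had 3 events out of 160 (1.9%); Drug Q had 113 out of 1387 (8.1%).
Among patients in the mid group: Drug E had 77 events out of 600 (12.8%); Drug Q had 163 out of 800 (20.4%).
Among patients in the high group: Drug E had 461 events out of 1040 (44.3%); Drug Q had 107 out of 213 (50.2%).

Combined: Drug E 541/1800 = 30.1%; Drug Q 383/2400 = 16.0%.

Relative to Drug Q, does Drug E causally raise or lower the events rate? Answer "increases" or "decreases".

Because the drug influences HbA1c, HbA1c is a post-treatment mediator, not a confounder. Stratifying on it would bias the estimate; the causal effect is the crude pooled difference.
Pooled: Drug E 30.1% vs Drug Q 16.0%; Drug Q is lower overall.

increases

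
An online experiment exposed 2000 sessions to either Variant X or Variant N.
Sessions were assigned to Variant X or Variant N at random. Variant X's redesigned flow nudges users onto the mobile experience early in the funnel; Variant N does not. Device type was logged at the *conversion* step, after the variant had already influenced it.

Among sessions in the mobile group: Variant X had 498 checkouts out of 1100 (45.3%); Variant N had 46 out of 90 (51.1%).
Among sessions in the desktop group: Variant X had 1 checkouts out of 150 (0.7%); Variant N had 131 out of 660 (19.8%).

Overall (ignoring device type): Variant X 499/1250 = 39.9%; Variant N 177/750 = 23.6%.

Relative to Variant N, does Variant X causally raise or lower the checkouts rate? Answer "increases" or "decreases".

The stratified and pooled comparisons disagree (Variant N wins within each device type; Variant X wins overall), so the answer turns on the causal role of device type.
Because the variant influences device type, device type is a post-treatment mediator, not a confounder. Stratifying on it would bias the estimate; the causal effect is the crude pooled difference.
Pooled: Variant X 39.9% vs Variant N 23.6%; Variant X is higher overall.

increases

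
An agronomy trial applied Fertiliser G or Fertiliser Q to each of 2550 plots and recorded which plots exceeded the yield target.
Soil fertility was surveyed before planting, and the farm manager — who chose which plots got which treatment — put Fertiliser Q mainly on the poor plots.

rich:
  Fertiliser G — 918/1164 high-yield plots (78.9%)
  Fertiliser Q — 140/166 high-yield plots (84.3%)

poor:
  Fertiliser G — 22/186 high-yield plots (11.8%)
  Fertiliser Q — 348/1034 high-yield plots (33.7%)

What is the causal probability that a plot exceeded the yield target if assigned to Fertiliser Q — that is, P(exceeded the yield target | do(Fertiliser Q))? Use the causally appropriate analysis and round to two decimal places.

0.60

The imbalance in soil fertility arose from how plots were allocated, not from anything the fertiliser did; and soil fertility independently affects the outcome. The pooled gap is confounded — condition on soil fertility.
Standardising Fertiliser Q to the population soil fertility mix: 0.522·140/166 + 0.478·348/1034 = 0.601.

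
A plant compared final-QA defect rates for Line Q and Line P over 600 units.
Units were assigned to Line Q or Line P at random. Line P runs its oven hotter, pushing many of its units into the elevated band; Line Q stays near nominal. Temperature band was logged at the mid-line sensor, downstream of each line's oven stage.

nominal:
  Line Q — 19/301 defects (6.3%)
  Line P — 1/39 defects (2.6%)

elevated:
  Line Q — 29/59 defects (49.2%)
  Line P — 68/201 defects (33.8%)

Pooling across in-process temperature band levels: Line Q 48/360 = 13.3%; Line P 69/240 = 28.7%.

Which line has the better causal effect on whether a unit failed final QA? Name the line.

The in-process temperature band-specific comparison favours Line P throughout, but the pooled figures favour Line Q. The question is whether to condition on in-process temperature band.
The distribution of in-process temperature band is itself part of what the line does — it is an intermediate outcome. Holding it fixed would remove that part of the effect; the total effect is the pooled difference.
Pooled: Line Q 13.3% vs Line P 28.7%; Line Q is lower overall.

Line Q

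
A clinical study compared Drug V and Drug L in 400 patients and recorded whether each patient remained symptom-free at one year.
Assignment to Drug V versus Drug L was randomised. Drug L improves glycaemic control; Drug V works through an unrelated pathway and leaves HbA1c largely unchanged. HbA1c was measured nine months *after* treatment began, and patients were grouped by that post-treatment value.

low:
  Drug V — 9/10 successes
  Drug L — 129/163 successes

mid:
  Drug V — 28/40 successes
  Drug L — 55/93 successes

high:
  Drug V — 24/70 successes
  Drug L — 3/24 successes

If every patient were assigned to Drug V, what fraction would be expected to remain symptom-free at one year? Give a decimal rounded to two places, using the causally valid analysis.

HbA1c is downstream of the drug. One should not condition on a consequence of treatment, so the overall rates are the right comparison.
So P(outcome | do(Drug V)) is just the pooled rate for Drug V: 61/120 = 0.508.

0.51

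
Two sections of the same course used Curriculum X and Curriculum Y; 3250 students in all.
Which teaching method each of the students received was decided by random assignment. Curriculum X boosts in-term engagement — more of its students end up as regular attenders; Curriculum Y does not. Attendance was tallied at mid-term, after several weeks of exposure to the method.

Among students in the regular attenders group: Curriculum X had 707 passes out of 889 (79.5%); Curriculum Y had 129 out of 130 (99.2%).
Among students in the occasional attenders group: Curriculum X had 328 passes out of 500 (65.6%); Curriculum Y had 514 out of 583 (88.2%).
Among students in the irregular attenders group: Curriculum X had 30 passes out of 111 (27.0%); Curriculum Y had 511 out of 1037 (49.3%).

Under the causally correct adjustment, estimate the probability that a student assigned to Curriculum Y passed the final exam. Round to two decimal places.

0.66

Curriculum Y is higher inside every mid-term attendance stratum but Curriculum X is higher in aggregate. Whether to stratify depends on how mid-term attendance relates to the teaching method.
Mid-term attendance is downstream of the teaching method. One should not condition on a consequence of treatment, so the overall rates are the right comparison.
So P(outcome | do(Curriculum Y)) is just the pooled rate for Curriculum Y: 1154/1750 = 0.659.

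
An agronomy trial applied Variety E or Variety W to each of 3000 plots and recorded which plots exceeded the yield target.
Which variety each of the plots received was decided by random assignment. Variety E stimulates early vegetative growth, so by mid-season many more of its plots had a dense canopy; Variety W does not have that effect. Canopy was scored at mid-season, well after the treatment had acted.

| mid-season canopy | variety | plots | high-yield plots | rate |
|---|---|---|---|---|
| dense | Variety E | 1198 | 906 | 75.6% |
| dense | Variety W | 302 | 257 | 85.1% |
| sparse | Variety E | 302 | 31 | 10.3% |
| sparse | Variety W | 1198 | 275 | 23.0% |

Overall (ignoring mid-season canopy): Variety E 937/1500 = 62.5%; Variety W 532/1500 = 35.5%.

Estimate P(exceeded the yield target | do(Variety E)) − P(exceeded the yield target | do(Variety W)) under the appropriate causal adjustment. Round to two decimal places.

Variety W is higher inside every mid-season canopy stratum but Variety E is higher in aggregate. Whether to stratify depends on how mid-season canopy relates to the variety.
Stratifying would compare varietys among plots the varietys themselves sorted into mid-season canopy groups — a form of selection on an intermediate. The unconditioned pooled rates give the total causal effect.
The causal difference is the pooled difference: 0.625 − 0.355 = +0.270.

+0.27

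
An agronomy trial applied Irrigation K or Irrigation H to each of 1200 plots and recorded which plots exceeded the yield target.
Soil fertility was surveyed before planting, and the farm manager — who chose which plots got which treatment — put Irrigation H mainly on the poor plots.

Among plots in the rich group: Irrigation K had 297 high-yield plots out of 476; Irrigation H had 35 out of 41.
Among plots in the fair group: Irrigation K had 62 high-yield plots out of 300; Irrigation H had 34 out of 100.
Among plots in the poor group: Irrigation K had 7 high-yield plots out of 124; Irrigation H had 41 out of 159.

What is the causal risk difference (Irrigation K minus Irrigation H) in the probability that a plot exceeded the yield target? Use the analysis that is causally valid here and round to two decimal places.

Soil fertility differs across irrigations for reasons unrelated to any effect of the irrigation itself, and it separately predicts the outcome — a classic confounder. We must compare within soil fertility levels.
Adjusting over the population distribution of soil fertility: 0.431·(0.624−0.854) + 0.333·(0.207−0.340) + 0.236·(0.056−0.258) = -0.191.

-0.19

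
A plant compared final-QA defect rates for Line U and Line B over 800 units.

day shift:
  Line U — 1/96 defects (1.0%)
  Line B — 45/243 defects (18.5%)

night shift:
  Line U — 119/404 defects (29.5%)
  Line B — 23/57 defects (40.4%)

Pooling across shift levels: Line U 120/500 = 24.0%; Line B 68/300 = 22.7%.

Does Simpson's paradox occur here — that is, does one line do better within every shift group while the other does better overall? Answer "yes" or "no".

yes

Within each shift level (day shift 1.0% vs 18.5%; night shift 29.5% vs 40.4%), Line U has the lower rate every time. Pooled: 24.0% vs 22.7% — Line B has the lower rate overall. The two comparisons disagree.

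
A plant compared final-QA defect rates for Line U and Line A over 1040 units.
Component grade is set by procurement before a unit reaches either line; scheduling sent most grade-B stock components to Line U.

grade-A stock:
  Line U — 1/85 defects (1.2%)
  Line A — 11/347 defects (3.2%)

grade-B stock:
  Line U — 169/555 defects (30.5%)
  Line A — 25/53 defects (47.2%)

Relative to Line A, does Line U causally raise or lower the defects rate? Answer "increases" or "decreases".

The component grade-specific comparison favours Line U throughout, but the pooled figures favour Line A. The question is whether to condition on component grade.
Component grade differs across lines for reasons unrelated to any effect of the line itself, and it separately predicts the outcome — a classic confounder. We must compare within component grade levels.
Within each level — grade-A stock: 1.2% vs 3.2%; grade-B stock: 30.5% vs 47.2% — Line U is lower every time.

decreases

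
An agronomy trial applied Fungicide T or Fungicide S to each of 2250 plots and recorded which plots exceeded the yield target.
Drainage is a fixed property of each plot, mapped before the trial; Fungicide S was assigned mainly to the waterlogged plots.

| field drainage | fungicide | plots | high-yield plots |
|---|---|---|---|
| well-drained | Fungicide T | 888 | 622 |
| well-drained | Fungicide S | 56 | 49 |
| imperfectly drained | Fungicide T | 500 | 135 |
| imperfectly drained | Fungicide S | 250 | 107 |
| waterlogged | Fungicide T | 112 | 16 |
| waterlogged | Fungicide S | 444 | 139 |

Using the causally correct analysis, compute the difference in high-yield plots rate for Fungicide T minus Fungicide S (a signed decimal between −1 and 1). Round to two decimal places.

Nothing the fungicide does changes field drainage; the imbalance is an allocation artefact. With field drainage also predicting the outcome, the pooled figure is confounded, and the within-stratum comparison is the causal one.
Adjusting over the population distribution of field drainage: 0.420·(0.700−0.875) + 0.333·(0.270−0.428) + 0.247·(0.143−0.313) = -0.168.

-0.17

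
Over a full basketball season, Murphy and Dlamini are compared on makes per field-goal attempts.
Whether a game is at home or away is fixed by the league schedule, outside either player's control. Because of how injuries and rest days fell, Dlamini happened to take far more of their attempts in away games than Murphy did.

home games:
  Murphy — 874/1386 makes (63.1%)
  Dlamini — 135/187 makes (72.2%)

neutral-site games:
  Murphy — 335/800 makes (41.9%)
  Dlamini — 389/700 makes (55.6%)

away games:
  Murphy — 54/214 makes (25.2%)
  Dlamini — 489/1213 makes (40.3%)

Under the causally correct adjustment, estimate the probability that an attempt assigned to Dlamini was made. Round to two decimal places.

The stratified and pooled comparisons disagree (Dlamini wins within each game venue; Murphy wins overall), so the answer turns on the causal role of game venue.
Game venue satisfies the back-door criterion: it is not a descendant of the player, and it blocks the spurious path from player to outcome. Adjusting for it (i.e., using the within-game venue rates) gives the causal effect.
Standardising Dlamini to the population game venue mix: 0.350·135/187 + 0.333·389/700 + 0.317·489/1213 = 0.565.

0.57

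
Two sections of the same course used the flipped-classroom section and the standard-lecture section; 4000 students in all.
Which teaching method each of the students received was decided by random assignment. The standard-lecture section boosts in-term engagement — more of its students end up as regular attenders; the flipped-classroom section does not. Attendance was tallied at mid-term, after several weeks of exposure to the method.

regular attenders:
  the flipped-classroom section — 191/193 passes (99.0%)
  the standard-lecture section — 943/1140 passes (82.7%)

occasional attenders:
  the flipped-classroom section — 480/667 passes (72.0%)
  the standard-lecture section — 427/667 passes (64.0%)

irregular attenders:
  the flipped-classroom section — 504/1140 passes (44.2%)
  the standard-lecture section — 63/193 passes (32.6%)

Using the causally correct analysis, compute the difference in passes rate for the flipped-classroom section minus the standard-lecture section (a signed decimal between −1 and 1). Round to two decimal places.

Mid-term attendance is downstream of the teaching method. One should not condition on a consequence of treatment, so the overall rates are the right comparison.
The causal difference is the pooled difference: 0.588 − 0.717 = -0.129.

-0.13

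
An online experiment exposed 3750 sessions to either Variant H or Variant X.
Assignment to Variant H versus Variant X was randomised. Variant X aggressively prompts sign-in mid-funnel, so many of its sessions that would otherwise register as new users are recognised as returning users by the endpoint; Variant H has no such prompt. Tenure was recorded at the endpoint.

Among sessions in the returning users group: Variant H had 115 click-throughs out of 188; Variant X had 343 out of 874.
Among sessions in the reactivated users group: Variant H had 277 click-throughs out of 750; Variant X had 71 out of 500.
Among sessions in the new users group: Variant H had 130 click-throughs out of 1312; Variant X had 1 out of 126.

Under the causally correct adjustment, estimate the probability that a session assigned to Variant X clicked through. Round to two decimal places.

0.28

Stratifying would compare variants among sessions the variants themselves sorted into user tenure groups — a form of selection on an intermediate. The unconditioned pooled rates give the total causal effect.
So P(outcome | do(Variant X)) is just the pooled rate for Variant X: 415/1500 = 0.277.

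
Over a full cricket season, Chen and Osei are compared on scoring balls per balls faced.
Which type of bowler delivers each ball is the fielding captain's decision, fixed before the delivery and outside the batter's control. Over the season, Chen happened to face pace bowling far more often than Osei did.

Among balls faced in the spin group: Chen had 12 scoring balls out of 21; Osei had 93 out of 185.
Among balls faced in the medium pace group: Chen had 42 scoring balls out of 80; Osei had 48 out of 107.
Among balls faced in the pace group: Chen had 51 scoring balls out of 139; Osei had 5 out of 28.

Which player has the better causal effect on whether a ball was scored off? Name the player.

Chen

Since bowling type is a pre-existing factor (not a product of the player) and it affects the outcome on its own, it is a confounder. The stratified rates, not the pooled rate, identify the causal effect.
Within each level — spin: 57.1% vs 50.3%; medium pace: 52.5% vs 44.9%; pace: 36.7% vs 17.9% — Chen is higher every time.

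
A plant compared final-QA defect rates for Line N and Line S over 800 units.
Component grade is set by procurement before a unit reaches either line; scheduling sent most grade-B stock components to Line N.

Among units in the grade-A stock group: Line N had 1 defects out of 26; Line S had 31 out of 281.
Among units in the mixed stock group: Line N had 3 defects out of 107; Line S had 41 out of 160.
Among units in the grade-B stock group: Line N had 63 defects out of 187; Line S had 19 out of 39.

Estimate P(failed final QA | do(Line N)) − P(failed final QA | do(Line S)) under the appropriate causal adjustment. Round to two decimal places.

The stratified and pooled comparisons disagree (Line N wins within each component grade; Line S wins overall), so the answer turns on the causal role of component grade.
Here component grade is a common cause — it drives both which line a case falls under and the outcome. The crude comparison mixes populations; the stratum-specific rates are the causally relevant ones.
Adjusting over the population distribution of component grade: 0.384·(0.038−0.110) + 0.334·(0.028−0.256) + 0.282·(0.337−0.487) = -0.146.

-0.15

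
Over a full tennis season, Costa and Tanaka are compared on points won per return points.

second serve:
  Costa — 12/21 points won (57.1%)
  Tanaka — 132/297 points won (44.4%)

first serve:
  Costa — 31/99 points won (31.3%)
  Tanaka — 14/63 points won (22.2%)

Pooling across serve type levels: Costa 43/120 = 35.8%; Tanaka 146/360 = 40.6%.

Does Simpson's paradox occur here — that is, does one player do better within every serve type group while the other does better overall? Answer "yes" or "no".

yes

Within each serve type level (second serve 57.1% vs 44.4%; first serve 31.3% vs 22.2%), Costa has the higher rate every time. Pooled: 35.8% vs 40.6% — Tanaka has the higher rate overall. The two comparisons disagree.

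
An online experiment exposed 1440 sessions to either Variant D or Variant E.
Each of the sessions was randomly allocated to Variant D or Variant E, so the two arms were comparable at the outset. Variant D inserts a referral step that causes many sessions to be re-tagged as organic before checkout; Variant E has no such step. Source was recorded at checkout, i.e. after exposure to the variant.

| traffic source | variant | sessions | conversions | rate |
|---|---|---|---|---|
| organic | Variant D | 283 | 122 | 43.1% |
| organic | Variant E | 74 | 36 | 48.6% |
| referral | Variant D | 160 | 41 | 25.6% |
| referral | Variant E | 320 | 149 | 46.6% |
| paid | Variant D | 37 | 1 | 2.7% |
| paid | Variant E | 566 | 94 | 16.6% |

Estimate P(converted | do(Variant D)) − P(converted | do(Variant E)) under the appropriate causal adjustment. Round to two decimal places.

The stratified and pooled comparisons disagree (Variant E wins within each traffic source; Variant D wins overall), so the answer turns on the causal role of traffic source.
Traffic source is recorded after the variant and is itself shifted by it — it sits on the causal path from variant to outcome. Conditioning on a mediator would strip out part of the effect we want; the pooled comparison gives the total causal effect.
The causal difference is the pooled difference: 0.342 − 0.291 = +0.051.

+0.05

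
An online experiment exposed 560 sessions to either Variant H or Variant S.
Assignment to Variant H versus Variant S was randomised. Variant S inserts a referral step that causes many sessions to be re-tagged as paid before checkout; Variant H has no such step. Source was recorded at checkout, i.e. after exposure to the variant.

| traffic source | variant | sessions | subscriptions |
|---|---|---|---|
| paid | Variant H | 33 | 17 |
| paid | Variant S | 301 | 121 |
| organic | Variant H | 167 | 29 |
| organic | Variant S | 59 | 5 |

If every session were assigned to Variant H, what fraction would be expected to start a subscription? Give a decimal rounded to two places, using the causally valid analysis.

Variant H is higher inside every traffic source stratum but Variant S is higher in aggregate. Whether to stratify depends on how traffic source relates to the variant.
Traffic source is recorded after the variant and is itself shifted by it — it sits on the causal path from variant to outcome. Conditioning on a mediator would strip out part of the effect we want; the pooled comparison gives the total causal effect.
So P(outcome | do(Variant H)) is just the pooled rate for Variant H: 46/200 = 0.230.

0.23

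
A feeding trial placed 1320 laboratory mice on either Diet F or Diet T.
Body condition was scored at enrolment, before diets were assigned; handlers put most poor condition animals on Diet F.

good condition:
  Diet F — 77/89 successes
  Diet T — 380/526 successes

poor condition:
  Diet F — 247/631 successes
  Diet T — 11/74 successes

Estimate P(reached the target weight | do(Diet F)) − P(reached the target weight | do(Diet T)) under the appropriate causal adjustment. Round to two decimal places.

+0.20

Diet F is higher inside every starting body condition stratum but Diet T is higher in aggregate. Whether to stratify depends on how starting body condition relates to the diet.
Nothing the diet does changes starting body condition; the imbalance is an allocation artefact. With starting body condition also predicting the outcome, the pooled figure is confounded, and the within-stratum comparison is the causal one.
Adjusting over the population distribution of starting body condition: 0.466·(0.865−0.722) + 0.534·(0.391−0.149) = +0.196.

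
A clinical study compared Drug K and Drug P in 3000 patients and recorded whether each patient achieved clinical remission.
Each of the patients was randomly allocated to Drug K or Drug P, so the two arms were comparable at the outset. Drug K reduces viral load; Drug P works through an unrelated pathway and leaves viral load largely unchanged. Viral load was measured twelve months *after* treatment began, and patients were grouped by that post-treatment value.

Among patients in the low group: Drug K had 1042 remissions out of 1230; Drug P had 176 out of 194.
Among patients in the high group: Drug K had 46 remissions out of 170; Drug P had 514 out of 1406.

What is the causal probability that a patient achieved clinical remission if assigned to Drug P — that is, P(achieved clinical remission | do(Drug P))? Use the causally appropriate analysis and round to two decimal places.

0.43

Viral load is downstream of the drug. One should not condition on a consequence of treatment, so the overall rates are the right comparison.
So P(outcome | do(Drug P)) is just the pooled rate for Drug P: 690/1600 = 0.431.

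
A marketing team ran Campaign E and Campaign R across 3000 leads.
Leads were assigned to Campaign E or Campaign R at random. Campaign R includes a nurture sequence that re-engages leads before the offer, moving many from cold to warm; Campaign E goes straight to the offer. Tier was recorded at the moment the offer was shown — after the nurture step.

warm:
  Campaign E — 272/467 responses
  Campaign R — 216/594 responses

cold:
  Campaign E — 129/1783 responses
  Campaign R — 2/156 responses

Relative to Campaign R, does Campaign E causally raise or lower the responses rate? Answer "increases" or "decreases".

Engagement tier here is a post-treatment variable shaped by the campaign; conditioning on it would introduce bias rather than remove it. The overall comparison is the causal one.
Pooled: Campaign E 17.8% vs Campaign R 29.1%; Campaign R is higher overall.

decreases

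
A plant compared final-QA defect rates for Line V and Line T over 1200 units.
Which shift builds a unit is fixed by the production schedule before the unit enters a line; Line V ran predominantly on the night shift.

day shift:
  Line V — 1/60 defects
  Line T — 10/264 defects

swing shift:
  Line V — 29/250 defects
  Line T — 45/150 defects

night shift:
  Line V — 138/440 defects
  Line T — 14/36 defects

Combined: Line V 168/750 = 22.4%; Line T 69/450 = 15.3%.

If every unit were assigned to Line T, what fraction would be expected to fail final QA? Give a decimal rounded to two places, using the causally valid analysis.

0.26

Within every shift level Line V has the lower rate, yet pooled Line T does — Simpson's reversal.
Nothing the line does changes shift; the imbalance is an allocation artefact. With shift also predicting the outcome, the pooled figure is confounded, and the within-stratum comparison is the causal one.
Standardising Line T to the population shift mix: 0.270·10/264 + 0.333·45/150 + 0.397·14/36 = 0.264.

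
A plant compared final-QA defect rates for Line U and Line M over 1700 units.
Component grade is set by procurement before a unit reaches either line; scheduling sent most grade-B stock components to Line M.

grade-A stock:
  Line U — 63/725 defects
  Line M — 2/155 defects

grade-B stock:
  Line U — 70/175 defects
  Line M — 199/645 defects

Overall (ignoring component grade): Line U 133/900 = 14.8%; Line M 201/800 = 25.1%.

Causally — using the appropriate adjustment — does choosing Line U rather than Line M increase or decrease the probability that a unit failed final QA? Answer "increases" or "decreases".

increases

Component grade satisfies the back-door criterion: it is not a descendant of the line, and it blocks the spurious path from line to outcome. Adjusting for it (i.e., using the within-component grade rates) gives the causal effect.
Within each level — grade-A stock: 8.7% vs 1.3%; grade-B stock: 40.0% vs 30.9% — Line M is lower every time.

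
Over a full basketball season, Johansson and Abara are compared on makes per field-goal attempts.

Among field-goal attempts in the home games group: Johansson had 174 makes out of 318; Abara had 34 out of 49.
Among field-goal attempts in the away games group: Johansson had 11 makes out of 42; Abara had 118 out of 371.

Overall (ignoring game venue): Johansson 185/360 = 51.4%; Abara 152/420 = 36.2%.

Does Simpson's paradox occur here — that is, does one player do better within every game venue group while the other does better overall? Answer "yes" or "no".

Within each game venue level (home games 54.7% vs 69.4%; away games 26.2% vs 31.8%), Abara has the higher rate every time. Pooled: 51.4% vs 36.2% — Johansson has the higher rate overall. The two comparisons disagree.

yes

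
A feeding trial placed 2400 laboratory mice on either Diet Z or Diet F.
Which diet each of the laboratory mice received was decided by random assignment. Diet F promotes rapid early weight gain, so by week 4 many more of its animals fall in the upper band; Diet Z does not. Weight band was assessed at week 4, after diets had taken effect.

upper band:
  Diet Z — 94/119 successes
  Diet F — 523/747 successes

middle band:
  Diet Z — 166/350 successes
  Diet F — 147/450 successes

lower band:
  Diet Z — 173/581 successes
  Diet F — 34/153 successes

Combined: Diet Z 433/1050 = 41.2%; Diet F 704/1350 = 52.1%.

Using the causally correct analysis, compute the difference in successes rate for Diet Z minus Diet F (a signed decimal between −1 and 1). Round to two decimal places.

-0.11

Week-4 weight band is recorded after the diet and is itself shifted by it — it sits on the causal path from diet to outcome. Conditioning on a mediator would strip out part of the effect we want; the pooled comparison gives the total causal effect.
The causal difference is the pooled difference: 0.412 − 0.521 = -0.109.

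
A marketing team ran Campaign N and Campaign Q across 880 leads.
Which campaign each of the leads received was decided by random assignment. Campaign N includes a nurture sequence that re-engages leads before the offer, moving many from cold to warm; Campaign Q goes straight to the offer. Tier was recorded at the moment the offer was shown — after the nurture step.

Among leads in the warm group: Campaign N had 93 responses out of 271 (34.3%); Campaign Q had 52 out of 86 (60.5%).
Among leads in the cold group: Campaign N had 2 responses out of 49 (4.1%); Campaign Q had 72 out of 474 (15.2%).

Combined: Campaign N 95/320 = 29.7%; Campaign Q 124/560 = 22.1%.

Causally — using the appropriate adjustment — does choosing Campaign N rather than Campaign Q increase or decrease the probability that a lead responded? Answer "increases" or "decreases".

Stratifying would compare campaigns among leads the campaigns themselves sorted into engagement tier groups — a form of selection on an intermediate. The unconditioned pooled rates give the total causal effect.
Pooled: Campaign N 29.7% vs Campaign Q 22.1%; Campaign N is higher overall.

increases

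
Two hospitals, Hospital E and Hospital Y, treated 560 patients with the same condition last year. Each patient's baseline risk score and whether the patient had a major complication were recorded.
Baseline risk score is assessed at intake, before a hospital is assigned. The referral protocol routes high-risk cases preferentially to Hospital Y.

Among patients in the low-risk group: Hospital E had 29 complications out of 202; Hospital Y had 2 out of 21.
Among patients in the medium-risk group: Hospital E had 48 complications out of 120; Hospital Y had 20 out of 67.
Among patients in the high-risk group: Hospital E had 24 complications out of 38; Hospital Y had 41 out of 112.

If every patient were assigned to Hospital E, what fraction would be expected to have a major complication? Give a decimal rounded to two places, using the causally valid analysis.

0.36

Baseline risk score is set before the hospital has any effect — it is not caused by the hospital — and it independently drives the outcome. That makes it a confounder, so the causal comparison is within baseline risk score levels.
Standardising Hospital E to the population baseline risk score mix: 0.398·29/202 + 0.334·48/120 + 0.268·24/38 = 0.360.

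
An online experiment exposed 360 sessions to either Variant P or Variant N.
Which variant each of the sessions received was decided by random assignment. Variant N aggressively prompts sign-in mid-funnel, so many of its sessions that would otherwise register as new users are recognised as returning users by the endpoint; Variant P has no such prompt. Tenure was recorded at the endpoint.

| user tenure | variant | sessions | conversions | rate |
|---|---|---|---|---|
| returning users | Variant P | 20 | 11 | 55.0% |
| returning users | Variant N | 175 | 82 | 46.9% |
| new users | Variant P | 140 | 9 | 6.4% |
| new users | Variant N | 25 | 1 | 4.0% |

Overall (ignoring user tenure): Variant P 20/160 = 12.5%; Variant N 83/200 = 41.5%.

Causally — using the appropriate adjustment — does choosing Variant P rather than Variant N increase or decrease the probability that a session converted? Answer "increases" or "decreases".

The user tenure-specific comparison favours Variant P throughout, but the pooled figures favour Variant N. The question is whether to condition on user tenure.
User tenure is downstream of the variant. One should not condition on a consequence of treatment, so the overall rates are the right comparison.
Pooled: Variant P 12.5% vs Variant N 41.5%; Variant N is higher overall.

decreases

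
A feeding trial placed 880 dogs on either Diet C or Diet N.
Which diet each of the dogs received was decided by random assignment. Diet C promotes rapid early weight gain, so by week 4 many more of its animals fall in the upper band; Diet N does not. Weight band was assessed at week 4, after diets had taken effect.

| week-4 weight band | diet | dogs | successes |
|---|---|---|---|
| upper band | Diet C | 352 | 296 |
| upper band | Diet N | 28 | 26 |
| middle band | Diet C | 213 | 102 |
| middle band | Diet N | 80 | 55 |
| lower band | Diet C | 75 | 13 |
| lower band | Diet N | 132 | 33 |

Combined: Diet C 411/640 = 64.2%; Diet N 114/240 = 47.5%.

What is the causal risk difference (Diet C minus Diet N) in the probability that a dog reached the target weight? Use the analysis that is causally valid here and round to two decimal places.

Week-4 weight band lies on the pathway diet → week-4 weight band → outcome, so adjusting for it blocks the indirect effect. For the total causal effect of diet, use the unadjusted pooled rates.
The causal difference is the pooled difference: 0.642 − 0.475 = +0.167.

+0.17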